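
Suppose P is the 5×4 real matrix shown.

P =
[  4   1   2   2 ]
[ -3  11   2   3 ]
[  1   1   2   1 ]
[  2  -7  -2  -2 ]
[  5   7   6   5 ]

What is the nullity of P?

1

Row reduce to echelon form.
R2 ← R2 + (3/4)·R1: [0, 47/4, 7/2, 9/2]
R3 ← R3 − (1/4)·R1: [0, 3/4, 3/2, 1/2]
R4 ← R4 − (1/2)·R1: [0, -15/2, -3, -3]
R5 ← R5 − (5/4)·R1: [0, 23/4, 7/2, 5/2]
R3 ← R3 − (3/47)·R2: [0, 0, 60/47, 10/47]
R4 ← R4 + (30/47)·R2: [0, 0, -36/47, -6/47]
R5 ← R5 − (23/47)·R2: [0, 0, 84/47, 14/47]
R4 ← R4 + (3/5)·R3: [0, 0, 0, 0]
R5 ← R5 − (7/5)·R3: [0, 0, 0, 0]
3 nonzero rows, so rank(P) = 3.
P has 4 columns; by rank–nullity, nullity = 4 − 3 = 1.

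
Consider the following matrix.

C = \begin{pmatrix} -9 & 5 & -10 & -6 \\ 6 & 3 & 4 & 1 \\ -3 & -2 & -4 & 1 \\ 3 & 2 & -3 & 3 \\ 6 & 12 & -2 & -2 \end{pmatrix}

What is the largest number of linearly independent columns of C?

3

Row reduce to echelon form.
R2 ← R2 + (2/3)·R1: [0, 19/3, -8/3, -3]
R3 ← R3 − (1/3)·R1: [0, -11/3, -2/3, 3]
R4 ← R4 + (1/3)·R1: [0, 11/3, -19/3, 1]
R5 ← R5 + (2/3)·R1: [0, 46/3, -26/3, -6]
R3 ← R3 + (11/19)·R2: [0, 0, -42/19, 24/19]
R4 ← R4 − (11/19)·R2: [0, 0, -91/19, 52/19]
R5 ← R5 − (46/19)·R2: [0, 0, -42/19, 24/19]
R4 ← R4 − (13/6)·R3: [0, 0, 0, 0]
R5 ← R5 − R3: [0, 0, 0, 0]
Echelon form has 3 nonzero rows, so rank(C) = 3.
The rank gives the maximum number of linearly independent columns: 3.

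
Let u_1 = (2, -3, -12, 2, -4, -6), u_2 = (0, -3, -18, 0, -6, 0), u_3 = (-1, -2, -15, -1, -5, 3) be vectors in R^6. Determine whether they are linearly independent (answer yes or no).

Form the matrix with these vectors as rows and row reduce.
R3 ← R3 + (1/2)·R1: [0, -7/2, -21, 0, -7, 0]
R3 ← R3 − (7/6)·R2: [0, 0, 0, 0, 0, 0]
2 nonzero rows, so the 3 vectors span a space of dimension 2.
Since 2 < 3, the vectors are linearly dependent.

no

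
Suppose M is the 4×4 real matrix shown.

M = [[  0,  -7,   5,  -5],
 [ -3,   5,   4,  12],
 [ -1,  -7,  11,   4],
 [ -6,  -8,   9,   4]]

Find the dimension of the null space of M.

0

Row reduce to echelon form.
Swap R1 ↔ R2
R3 ← R3 − (1/3)·R1: [0, -26/3, 29/3, 0]
R4 ← R4 − (2)·R1: [0, -18, 1, -20]
R3 ← R3 − (26/21)·R2: [0, 0, 73/21, 130/21]
R4 ← R4 − (18/7)·R2: [0, 0, -83/7, -50/7]
R4 ← R4 + (249/73)·R3: [0, 0, 0, 1020/73]
4 nonzero rows, so rank(M) = 4.
M has 4 columns; by rank–nullity, nullity = 4 − 4 = 0.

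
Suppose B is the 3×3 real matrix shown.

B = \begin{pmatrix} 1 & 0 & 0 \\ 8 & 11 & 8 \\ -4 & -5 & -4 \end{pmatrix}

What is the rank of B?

Row reduce to echelon form.
R2 ← R2 − (8)·R1: [0, 11, 8]
R3 ← R3 + (4)·R1: [0, -5, -4]
R3 ← R3 + (5/11)·R2: [0, 0, -4/11]
Echelon form has 3 nonzero rows, so rank(B) = 3.

3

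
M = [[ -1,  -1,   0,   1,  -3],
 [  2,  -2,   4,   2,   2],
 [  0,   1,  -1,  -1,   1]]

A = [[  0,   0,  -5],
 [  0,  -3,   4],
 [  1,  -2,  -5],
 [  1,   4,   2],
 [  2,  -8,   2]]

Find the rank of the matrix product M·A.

2

First compute MA:
[[ -5,  31,  -3],
 [ 10, -10, -30],
 [  0, -13,   9]]
Now row reduce the product.
R2 ← R2 + (2)·R1: [0, 52, -36]
R3 ← R3 + (1/4)·R2: [0, 0, 0]
2 nonzero rows, so rank(MA) = 2.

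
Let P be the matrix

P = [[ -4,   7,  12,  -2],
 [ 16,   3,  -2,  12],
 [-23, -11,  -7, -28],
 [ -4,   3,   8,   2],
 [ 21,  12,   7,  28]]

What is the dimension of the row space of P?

Row reduce to echelon form.
R2 ← R2 + (4)·R1: [0, 31, 46, 4]
R3 ← R3 − (23/4)·R1: [0, -205/4, -76, -33/2]
R4 ← R4 − R1: [0, -4, -4, 4]
R5 ← R5 + (21/4)·R1: [0, 195/4, 70, 35/2]
R3 ← R3 + (205/124)·R2: [0, 0, 3/62, -613/62]
R4 ← R4 + (4/31)·R2: [0, 0, 60/31, 140/31]
R5 ← R5 − (195/124)·R2: [0, 0, -145/62, 695/62]
R4 ← R4 − (40)·R3: [0, 0, 0, 400]
R5 ← R5 + (145/3)·R3: [0, 0, 0, -1400/3]
R5 ← R5 + (7/6)·R4: [0, 0, 0, 0]
Echelon form has 4 nonzero rows, so rank(P) = 4.
The row space has dimension equal to the rank: 4.

4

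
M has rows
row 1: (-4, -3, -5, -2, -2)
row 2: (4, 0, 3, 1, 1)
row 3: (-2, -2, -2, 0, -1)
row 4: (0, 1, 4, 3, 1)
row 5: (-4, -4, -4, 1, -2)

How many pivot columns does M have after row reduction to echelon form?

4

Row reduce to echelon form.
R2 ← R2 + R1: [0, -3, -2, -1, -1]
R3 ← R3 − (1/2)·R1: [0, -1/2, 1/2, 1, 0]
R5 ← R5 − R1: [0, -1, 1, 3, 0]
R3 ← R3 − (1/6)·R2: [0, 0, 5/6, 7/6, 1/6]
R4 ← R4 + (1/3)·R2: [0, 0, 10/3, 8/3, 2/3]
R5 ← R5 − (1/3)·R2: [0, 0, 5/3, 10/3, 1/3]
R4 ← R4 − (4)·R3: [0, 0, 0, -2, 0]
R5 ← R5 − (2)·R3: [0, 0, 0, 1, 0]
R5 ← R5 + (1/2)·R4: [0, 0, 0, 0, 0]
Echelon form has 4 nonzero rows, so rank(M) = 4.
Each nonzero row contributes one pivot column: 4 pivot columns.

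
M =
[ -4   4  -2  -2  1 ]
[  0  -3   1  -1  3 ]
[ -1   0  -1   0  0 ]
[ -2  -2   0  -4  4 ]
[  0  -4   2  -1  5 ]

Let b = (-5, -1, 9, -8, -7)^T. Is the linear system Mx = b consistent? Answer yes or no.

no

Row reduce the augmented matrix [M | b].
R3 ← R3 − (1/4)·R1: [0, -1, -1/2, 1/2, -1/4, 41/4]
R4 ← R4 − (1/2)·R1: [0, -4, 1, -3, 7/2, -11/2]
R3 ← R3 − (1/3)·R2: [0, 0, -5/6, 5/6, -5/4, 127/12]
R4 ← R4 − (4/3)·R2: [0, 0, -1/3, -5/3, -1/2, -25/6]
R5 ← R5 − (4/3)·R2: [0, 0, 2/3, 1/3, 1, -17/3]
R4 ← R4 − (2/5)·R3: [0, 0, 0, -2, 0, -42/5]
R5 ← R5 + (4/5)·R3: [0, 0, 0, 1, 0, 14/5]
R5 ← R5 + (1/2)·R4: [0, 0, 0, 0, 0, -7/5]
The echelon form has 5 nonzero rows; the last pivot sits in the augmented column, so rank(M) = 4 but rank([M|b]) = 5.
Since the ranks differ, the system is inconsistent.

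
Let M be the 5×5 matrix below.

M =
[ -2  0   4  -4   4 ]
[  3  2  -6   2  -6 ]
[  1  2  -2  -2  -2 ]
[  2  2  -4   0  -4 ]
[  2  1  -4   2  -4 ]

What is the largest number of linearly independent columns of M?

2

Row reduce to echelon form.
R2 ← R2 + (3/2)·R1: [0, 2, 0, -4, 0]
R3 ← R3 + (1/2)·R1: [0, 2, 0, -4, 0]
R4 ← R4 + R1: [0, 2, 0, -4, 0]
R5 ← R5 + R1: [0, 1, 0, -2, 0]
R3 ← R3 − R2: [0, 0, 0, 0, 0]
R4 ← R4 − R2: [0, 0, 0, 0, 0]
R5 ← R5 − (1/2)·R2: [0, 0, 0, 0, 0]
Echelon form has 2 nonzero rows, so rank(M) = 2.
The rank gives the maximum number of linearly independent columns: 2.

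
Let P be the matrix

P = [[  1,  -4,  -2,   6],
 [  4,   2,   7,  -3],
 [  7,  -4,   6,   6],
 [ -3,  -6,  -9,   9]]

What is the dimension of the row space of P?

Row reduce to echelon form.
R2 ← R2 − (4)·R1: [0, 18, 15, -27]
R3 ← R3 − (7)·R1: [0, 24, 20, -36]
R4 ← R4 + (3)·R1: [0, -18, -15, 27]
R3 ← R3 − (4/3)·R2: [0, 0, 0, 0]
R4 ← R4 + R2: [0, 0, 0, 0]
Echelon form has 2 nonzero rows, so rank(P) = 2.
The row space has dimension equal to the rank: 2.

2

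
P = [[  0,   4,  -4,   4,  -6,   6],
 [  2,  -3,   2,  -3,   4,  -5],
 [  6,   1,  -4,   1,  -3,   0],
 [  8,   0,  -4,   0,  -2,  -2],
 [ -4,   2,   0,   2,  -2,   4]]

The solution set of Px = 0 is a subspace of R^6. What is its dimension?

Row reduce to echelon form.
Swap R1 ↔ R2
R3 ← R3 − (3)·R1: [0, 10, -10, 10, -15, 15]
R4 ← R4 − (4)·R1: [0, 12, -12, 12, -18, 18]
R5 ← R5 + (2)·R1: [0, -4, 4, -4, 6, -6]
R3 ← R3 − (5/2)·R2: [0, 0, 0, 0, 0, 0]
R4 ← R4 − (3)·R2: [0, 0, 0, 0, 0, 0]
R5 ← R5 + R2: [0, 0, 0, 0, 0, 0]
2 nonzero rows, so rank(P) = 2.
P has 6 columns; by rank–nullity, nullity = 6 − 2 = 4.

4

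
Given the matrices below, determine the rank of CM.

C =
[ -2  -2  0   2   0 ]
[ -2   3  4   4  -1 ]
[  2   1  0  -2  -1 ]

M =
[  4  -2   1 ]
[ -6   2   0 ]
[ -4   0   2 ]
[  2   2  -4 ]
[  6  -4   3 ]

2

First compute CM:
[[  8,   4, -10],
 [-40,  22, -13],
 [ -8,  -2,   7]]
Now row reduce the product.
R2 ← R2 + (5)·R1: [0, 42, -63]
R3 ← R3 + R1: [0, 2, -3]
R3 ← R3 − (1/21)·R2: [0, 0, 0]
2 nonzero rows, so rank(CM) = 2.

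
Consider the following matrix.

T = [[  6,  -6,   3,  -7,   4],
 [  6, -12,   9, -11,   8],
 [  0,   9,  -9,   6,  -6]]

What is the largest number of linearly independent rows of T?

2

Row reduce to echelon form.
R2 ← R2 − R1: [0, -6, 6, -4, 4]
R3 ← R3 + (3/2)·R2: [0, 0, 0, 0, 0]
Echelon form has 2 nonzero rows, so rank(T) = 2.
The rank gives the maximum number of linearly independent rows: 2.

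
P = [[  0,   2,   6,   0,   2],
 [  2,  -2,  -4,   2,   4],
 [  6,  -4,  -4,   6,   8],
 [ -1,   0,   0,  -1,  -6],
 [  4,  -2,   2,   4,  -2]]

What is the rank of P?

3

Row reduce to echelon form.
Swap R1 ↔ R2
R3 ← R3 − (3)·R1: [0, 2, 8, 0, -4]
R4 ← R4 + (1/2)·R1: [0, -1, -2, 0, -4]
R5 ← R5 − (2)·R1: [0, 2, 10, 0, -10]
R3 ← R3 − R2: [0, 0, 2, 0, -6]
R4 ← R4 + (1/2)·R2: [0, 0, 1, 0, -3]
R5 ← R5 − R2: [0, 0, 4, 0, -12]
R4 ← R4 − (1/2)·R3: [0, 0, 0, 0, 0]
R5 ← R5 − (2)·R3: [0, 0, 0, 0, 0]
Echelon form has 3 nonzero rows, so rank(P) = 3.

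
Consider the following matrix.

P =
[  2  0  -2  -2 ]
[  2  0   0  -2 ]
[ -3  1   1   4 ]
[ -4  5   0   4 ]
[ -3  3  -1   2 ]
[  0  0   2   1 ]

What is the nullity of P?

0

Row reduce to echelon form.
R2 ← R2 − R1: [0, 0, 2, 0]
R3 ← R3 + (3/2)·R1: [0, 1, -2, 1]
R4 ← R4 + (2)·R1: [0, 5, -4, 0]
R5 ← R5 + (3/2)·R1: [0, 3, -4, -1]
Swap R2 ↔ R3
R4 ← R4 − (5)·R2: [0, 0, 6, -5]
R5 ← R5 − (3)·R2: [0, 0, 2, -4]
R4 ← R4 − (3)·R3: [0, 0, 0, -5]
R5 ← R5 − R3: [0, 0, 0, -4]
R6 ← R6 − R3: [0, 0, 0, 1]
R5 ← R5 − (4/5)·R4: [0, 0, 0, 0]
R6 ← R6 + (1/5)·R4: [0, 0, 0, 0]
4 nonzero rows, so rank(P) = 4.
P has 4 columns; by rank–nullity, nullity = 4 − 4 = 0.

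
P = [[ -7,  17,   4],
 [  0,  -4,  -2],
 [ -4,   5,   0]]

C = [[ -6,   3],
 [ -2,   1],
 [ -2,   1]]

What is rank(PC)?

First compute PC:
[[  0,   0],
 [ 12,  -6],
 [ 14,  -7]]
Now row reduce the product.
Swap R1 ↔ R2
R3 ← R3 − (7/6)·R1: [0, 0]
1 nonzero row, so rank(PC) = 1.

1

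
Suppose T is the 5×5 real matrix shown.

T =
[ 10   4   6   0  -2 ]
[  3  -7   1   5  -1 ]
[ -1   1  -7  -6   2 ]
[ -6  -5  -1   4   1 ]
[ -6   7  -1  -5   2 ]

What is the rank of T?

5

Row reduce to echelon form.
R2 ← R2 − (3/10)·R1: [0, -41/5, -4/5, 5, -2/5]
R3 ← R3 + (1/10)·R1: [0, 7/5, -32/5, -6, 9/5]
R4 ← R4 + (3/5)·R1: [0, -13/5, 13/5, 4, -1/5]
R5 ← R5 + (3/5)·R1: [0, 47/5, 13/5, -5, 4/5]
R3 ← R3 + (7/41)·R2: [0, 0, -268/41, -211/41, 71/41]
R4 ← R4 − (13/41)·R2: [0, 0, 117/41, 99/41, -3/41]
R5 ← R5 + (47/41)·R2: [0, 0, 69/41, 30/41, 14/41]
R4 ← R4 + (117/268)·R3: [0, 0, 0, 45/268, 183/268]
R5 ← R5 + (69/268)·R3: [0, 0, 0, -159/268, 211/268]
R5 ← R5 + (53/15)·R4: [0, 0, 0, 0, 16/5]
Echelon form has 5 nonzero rows, so rank(T) = 5.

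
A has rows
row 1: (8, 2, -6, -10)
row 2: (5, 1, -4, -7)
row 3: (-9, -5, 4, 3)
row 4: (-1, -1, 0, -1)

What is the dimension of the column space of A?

2

Row reduce to echelon form.
R2 ← R2 − (5/8)·R1: [0, -1/4, -1/4, -3/4]
R3 ← R3 + (9/8)·R1: [0, -11/4, -11/4, -33/4]
R4 ← R4 + (1/8)·R1: [0, -3/4, -3/4, -9/4]
R3 ← R3 − (11)·R2: [0, 0, 0, 0]
R4 ← R4 − (3)·R2: [0, 0, 0, 0]
Echelon form has 2 nonzero rows, so rank(A) = 2.
The column space has dimension equal to the rank: 2.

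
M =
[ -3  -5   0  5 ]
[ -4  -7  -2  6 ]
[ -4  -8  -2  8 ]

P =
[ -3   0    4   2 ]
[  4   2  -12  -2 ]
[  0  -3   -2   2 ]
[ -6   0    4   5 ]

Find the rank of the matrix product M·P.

First compute MP:
[[-41, -10,  68,  29],
 [-52,  -8,  96,  32],
 [-68, -10, 116,  44]]
Now row reduce the product.
R2 ← R2 − (52/41)·R1: [0, 192/41, 400/41, -196/41]
R3 ← R3 − (68/41)·R1: [0, 270/41, 132/41, -168/41]
R3 ← R3 − (45/32)·R2: [0, 0, -21/2, 21/8]
3 nonzero rows, so rank(MP) = 3.

3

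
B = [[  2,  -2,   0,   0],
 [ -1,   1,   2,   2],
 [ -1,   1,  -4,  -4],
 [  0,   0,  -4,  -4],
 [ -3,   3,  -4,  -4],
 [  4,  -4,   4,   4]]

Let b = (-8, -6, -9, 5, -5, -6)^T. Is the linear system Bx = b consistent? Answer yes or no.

Row reduce the augmented matrix [B | b].
R2 ← R2 + (1/2)·R1: [0, 0, 2, 2, -10]
R3 ← R3 + (1/2)·R1: [0, 0, -4, -4, -13]
R5 ← R5 + (3/2)·R1: [0, 0, -4, -4, -17]
R6 ← R6 − (2)·R1: [0, 0, 4, 4, 10]
R3 ← R3 + (2)·R2: [0, 0, 0, 0, -33]
R4 ← R4 + (2)·R2: [0, 0, 0, 0, -15]
R5 ← R5 + (2)·R2: [0, 0, 0, 0, -37]
R6 ← R6 − (2)·R2: [0, 0, 0, 0, 30]
R4 ← R4 − (5/11)·R3: [0, 0, 0, 0, 0]
R5 ← R5 − (37/33)·R3: [0, 0, 0, 0, 0]
R6 ← R6 + (10/11)·R3: [0, 0, 0, 0, 0]
The echelon form has 3 nonzero rows; the last pivot sits in the augmented column, so rank(B) = 2 but rank([B|b]) = 3.
Since the ranks differ, the system is inconsistent.

no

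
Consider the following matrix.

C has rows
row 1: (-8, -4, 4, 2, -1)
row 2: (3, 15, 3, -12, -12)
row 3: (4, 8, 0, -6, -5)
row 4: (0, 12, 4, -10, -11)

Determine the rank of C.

Row reduce to echelon form.
R2 ← R2 + (3/8)·R1: [0, 27/2, 9/2, -45/4, -99/8]
R3 ← R3 + (1/2)·R1: [0, 6, 2, -5, -11/2]
R3 ← R3 − (4/9)·R2: [0, 0, 0, 0, 0]
R4 ← R4 − (8/9)·R2: [0, 0, 0, 0, 0]
Echelon form has 2 nonzero rows, so rank(C) = 2.

2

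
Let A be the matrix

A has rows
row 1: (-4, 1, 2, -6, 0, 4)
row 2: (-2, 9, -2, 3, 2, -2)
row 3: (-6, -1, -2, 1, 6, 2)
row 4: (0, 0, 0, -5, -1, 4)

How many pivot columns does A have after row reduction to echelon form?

4

Row reduce to echelon form.
R2 ← R2 − (1/2)·R1: [0, 17/2, -3, 6, 2, -4]
R3 ← R3 − (3/2)·R1: [0, -5/2, -5, 10, 6, -4]
R3 ← R3 + (5/17)·R2: [0, 0, -100/17, 200/17, 112/17, -88/17]
Echelon form has 4 nonzero rows, so rank(A) = 4.
Each nonzero row contributes one pivot column: 4 pivot columns.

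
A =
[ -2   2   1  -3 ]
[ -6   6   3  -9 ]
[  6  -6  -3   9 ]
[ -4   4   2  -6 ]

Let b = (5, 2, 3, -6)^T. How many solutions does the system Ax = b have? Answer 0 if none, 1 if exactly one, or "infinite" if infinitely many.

Row reduce the augmented matrix [A | b].
R2 ← R2 − (3)·R1: [0, 0, 0, 0, -13]
R3 ← R3 + (3)·R1: [0, 0, 0, 0, 18]
R4 ← R4 − (2)·R1: [0, 0, 0, 0, -16]
R3 ← R3 + (18/13)·R2: [0, 0, 0, 0, 0]
R4 ← R4 − (16/13)·R2: [0, 0, 0, 0, 0]
The echelon form has 2 nonzero rows; the last pivot sits in the augmented column, so rank(A) = 1 but rank([A|b]) = 2.
Since the ranks differ, the system is inconsistent.
It has no solutions.

0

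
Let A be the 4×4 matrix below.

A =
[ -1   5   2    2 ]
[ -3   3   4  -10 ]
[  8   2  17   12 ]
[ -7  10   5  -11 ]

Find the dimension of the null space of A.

0

Row reduce to echelon form.
R2 ← R2 − (3)·R1: [0, -12, -2, -16]
R3 ← R3 + (8)·R1: [0, 42, 33, 28]
R4 ← R4 − (7)·R1: [0, -25, -9, -25]
R3 ← R3 + (7/2)·R2: [0, 0, 26, -28]
R4 ← R4 − (25/12)·R2: [0, 0, -29/6, 25/3]
R4 ← R4 + (29/156)·R3: [0, 0, 0, 122/39]
4 nonzero rows, so rank(A) = 4.
A has 4 columns; by rank–nullity, nullity = 4 − 4 = 0.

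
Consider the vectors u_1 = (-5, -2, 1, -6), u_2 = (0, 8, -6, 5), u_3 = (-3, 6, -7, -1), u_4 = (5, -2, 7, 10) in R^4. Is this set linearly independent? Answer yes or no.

yes

Form the matrix with these vectors as rows and row reduce.
R3 ← R3 − (3/5)·R1: [0, 36/5, -38/5, 13/5]
R4 ← R4 + R1: [0, -4, 8, 4]
R3 ← R3 − (9/10)·R2: [0, 0, -11/5, -19/10]
R4 ← R4 + (1/2)·R2: [0, 0, 5, 13/2]
R4 ← R4 + (25/11)·R3: [0, 0, 0, 24/11]
4 nonzero rows, so the 4 vectors span a space of dimension 4.
Since 4 = 4, the vectors are linearly independent.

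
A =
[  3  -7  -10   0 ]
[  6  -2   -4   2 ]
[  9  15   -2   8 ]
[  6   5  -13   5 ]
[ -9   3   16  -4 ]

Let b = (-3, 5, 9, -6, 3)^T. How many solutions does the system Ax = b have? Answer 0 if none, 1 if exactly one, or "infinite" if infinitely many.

Row reduce the augmented matrix [A | b].
R2 ← R2 − (2)·R1: [0, 12, 16, 2, 11]
R3 ← R3 − (3)·R1: [0, 36, 28, 8, 18]
R4 ← R4 − (2)·R1: [0, 19, 7, 5, 0]
R5 ← R5 + (3)·R1: [0, -18, -14, -4, -6]
R3 ← R3 − (3)·R2: [0, 0, -20, 2, -15]
R4 ← R4 − (19/12)·R2: [0, 0, -55/3, 11/6, -209/12]
R5 ← R5 + (3/2)·R2: [0, 0, 10, -1, 21/2]
R4 ← R4 − (11/12)·R3: [0, 0, 0, 0, -11/3]
R5 ← R5 + (1/2)·R3: [0, 0, 0, 0, 3]
R5 ← R5 + (9/11)·R4: [0, 0, 0, 0, 0]
The echelon form has 4 nonzero rows; the last pivot sits in the augmented column, so rank(A) = 3 but rank([A|b]) = 4.
Since the ranks differ, the system is inconsistent.
It has no solutions.

0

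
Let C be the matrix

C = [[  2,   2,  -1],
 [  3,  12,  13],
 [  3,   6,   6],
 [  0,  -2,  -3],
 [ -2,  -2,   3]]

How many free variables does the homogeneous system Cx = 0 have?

0

Row reduce to echelon form.
R2 ← R2 − (3/2)·R1: [0, 9, 29/2]
R3 ← R3 − (3/2)·R1: [0, 3, 15/2]
R5 ← R5 + R1: [0, 0, 2]
R3 ← R3 − (1/3)·R2: [0, 0, 8/3]
R4 ← R4 + (2/9)·R2: [0, 0, 2/9]
R4 ← R4 − (1/12)·R3: [0, 0, 0]
R5 ← R5 − (3/4)·R3: [0, 0, 0]
3 nonzero rows, so rank(C) = 3.
C has 3 columns; by rank–nullity, nullity = 3 − 3 = 0.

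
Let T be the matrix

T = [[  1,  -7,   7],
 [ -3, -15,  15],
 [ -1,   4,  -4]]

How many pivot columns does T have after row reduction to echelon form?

2

Row reduce to echelon form.
R2 ← R2 + (3)·R1: [0, -36, 36]
R3 ← R3 + R1: [0, -3, 3]
R3 ← R3 − (1/12)·R2: [0, 0, 0]
Echelon form has 2 nonzero rows, so rank(T) = 2.
Each nonzero row contributes one pivot column: 2 pivot columns.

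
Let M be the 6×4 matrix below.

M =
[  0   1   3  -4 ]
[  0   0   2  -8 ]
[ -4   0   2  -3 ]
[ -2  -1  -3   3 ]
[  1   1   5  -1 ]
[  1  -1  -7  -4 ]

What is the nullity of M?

Row reduce to echelon form.
Swap R1 ↔ R3
R4 ← R4 − (1/2)·R1: [0, -1, -4, 9/2]
R5 ← R5 + (1/4)·R1: [0, 1, 11/2, -7/4]
R6 ← R6 + (1/4)·R1: [0, -1, -13/2, -19/4]
Swap R2 ↔ R3
R4 ← R4 + R2: [0, 0, -1, 1/2]
R5 ← R5 − R2: [0, 0, 5/2, 9/4]
R6 ← R6 + R2: [0, 0, -7/2, -35/4]
R4 ← R4 + (1/2)·R3: [0, 0, 0, -7/2]
R5 ← R5 − (5/4)·R3: [0, 0, 0, 49/4]
R6 ← R6 + (7/4)·R3: [0, 0, 0, -91/4]
R5 ← R5 + (7/2)·R4: [0, 0, 0, 0]
R6 ← R6 − (13/2)·R4: [0, 0, 0, 0]
4 nonzero rows, so rank(M) = 4.
M has 4 columns; by rank–nullity, nullity = 4 − 4 = 0.

0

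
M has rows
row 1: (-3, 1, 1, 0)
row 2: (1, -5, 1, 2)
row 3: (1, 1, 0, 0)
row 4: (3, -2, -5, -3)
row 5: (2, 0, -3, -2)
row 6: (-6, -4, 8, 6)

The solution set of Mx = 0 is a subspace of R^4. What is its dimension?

Row reduce to echelon form.
R2 ← R2 + (1/3)·R1: [0, -14/3, 4/3, 2]
R3 ← R3 + (1/3)·R1: [0, 4/3, 1/3, 0]
R4 ← R4 + R1: [0, -1, -4, -3]
R5 ← R5 + (2/3)·R1: [0, 2/3, -7/3, -2]
R6 ← R6 − (2)·R1: [0, -6, 6, 6]
R3 ← R3 + (2/7)·R2: [0, 0, 5/7, 4/7]
R4 ← R4 − (3/14)·R2: [0, 0, -30/7, -24/7]
R5 ← R5 + (1/7)·R2: [0, 0, -15/7, -12/7]
R6 ← R6 − (9/7)·R2: [0, 0, 30/7, 24/7]
R4 ← R4 + (6)·R3: [0, 0, 0, 0]
R5 ← R5 + (3)·R3: [0, 0, 0, 0]
R6 ← R6 − (6)·R3: [0, 0, 0, 0]
3 nonzero rows, so rank(M) = 3.
M has 4 columns; by rank–nullity, nullity = 4 − 3 = 1.

1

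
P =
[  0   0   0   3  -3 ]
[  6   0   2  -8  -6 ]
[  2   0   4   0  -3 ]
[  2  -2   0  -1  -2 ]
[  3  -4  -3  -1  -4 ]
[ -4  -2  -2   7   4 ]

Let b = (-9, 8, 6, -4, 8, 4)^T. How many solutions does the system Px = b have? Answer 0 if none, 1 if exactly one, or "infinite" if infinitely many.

0

Row reduce the augmented matrix [P | b].
Swap R1 ↔ R2
R3 ← R3 − (1/3)·R1: [0, 0, 10/3, 8/3, -1, 10/3]
R4 ← R4 − (1/3)·R1: [0, -2, -2/3, 5/3, 0, -20/3]
R5 ← R5 − (1/2)·R1: [0, -4, -4, 3, -1, 4]
R6 ← R6 + (2/3)·R1: [0, -2, -2/3, 5/3, 0, 28/3]
Swap R2 ↔ R4
R5 ← R5 − (2)·R2: [0, 0, -8/3, -1/3, -1, 52/3]
R6 ← R6 − R2: [0, 0, 0, 0, 0, 16]
R5 ← R5 + (4/5)·R3: [0, 0, 0, 9/5, -9/5, 20]
R5 ← R5 − (3/5)·R4: [0, 0, 0, 0, 0, 127/5]
R6 ← R6 − (80/127)·R5: [0, 0, 0, 0, 0, 0]
The echelon form has 5 nonzero rows; the last pivot sits in the augmented column, so rank(P) = 4 but rank([P|b]) = 5.
Since the ranks differ, the system is inconsistent.
It has no solutions.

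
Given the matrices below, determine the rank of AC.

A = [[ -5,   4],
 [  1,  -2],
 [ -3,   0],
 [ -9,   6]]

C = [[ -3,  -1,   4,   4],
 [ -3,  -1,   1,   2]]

2

First compute AC:
[[  3,   1, -16, -12],
 [  3,   1,   2,   0],
 [  9,   3, -12, -12],
 [  9,   3, -30, -24]]
Now row reduce the product.
R2 ← R2 − R1: [0, 0, 18, 12]
R3 ← R3 − (3)·R1: [0, 0, 36, 24]
R4 ← R4 − (3)·R1: [0, 0, 18, 12]
R3 ← R3 − (2)·R2: [0, 0, 0, 0]
R4 ← R4 − R2: [0, 0, 0, 0]
2 nonzero rows, so rank(AC) = 2.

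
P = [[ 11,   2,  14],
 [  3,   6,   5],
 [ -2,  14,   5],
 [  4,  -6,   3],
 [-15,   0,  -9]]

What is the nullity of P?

Row reduce to echelon form.
R2 ← R2 − (3/11)·R1: [0, 60/11, 13/11]
R3 ← R3 + (2/11)·R1: [0, 158/11, 83/11]
R4 ← R4 − (4/11)·R1: [0, -74/11, -23/11]
R5 ← R5 + (15/11)·R1: [0, 30/11, 111/11]
R3 ← R3 − (79/30)·R2: [0, 0, 133/30]
R4 ← R4 + (37/30)·R2: [0, 0, -19/30]
R5 ← R5 − (1/2)·R2: [0, 0, 19/2]
R4 ← R4 + (1/7)·R3: [0, 0, 0]
R5 ← R5 − (15/7)·R3: [0, 0, 0]
3 nonzero rows, so rank(P) = 3.
P has 3 columns; by rank–nullity, nullity = 3 − 3 = 0.

0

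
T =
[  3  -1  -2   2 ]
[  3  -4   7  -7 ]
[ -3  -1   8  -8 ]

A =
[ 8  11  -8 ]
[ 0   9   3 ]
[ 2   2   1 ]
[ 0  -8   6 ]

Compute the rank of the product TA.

2

First compute TA:
[[ 20,   4, -17],
 [ 38,  67, -71],
 [ -8,  38, -19]]
Now row reduce the product.
R2 ← R2 − (19/10)·R1: [0, 297/5, -387/10]
R3 ← R3 + (2/5)·R1: [0, 198/5, -129/5]
R3 ← R3 − (2/3)·R2: [0, 0, 0]
2 nonzero rows, so rank(TA) = 2.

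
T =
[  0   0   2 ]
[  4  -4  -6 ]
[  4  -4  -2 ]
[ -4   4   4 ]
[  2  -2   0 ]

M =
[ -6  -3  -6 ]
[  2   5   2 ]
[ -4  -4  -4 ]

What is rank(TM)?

First compute TM:
[[ -8,  -8,  -8],
 [ -8,  -8,  -8],
 [-24, -24, -24],
 [ 16,  16,  16],
 [-16, -16, -16]]
Now row reduce the product.
R2 ← R2 − R1: [0, 0, 0]
R3 ← R3 − (3)·R1: [0, 0, 0]
R4 ← R4 + (2)·R1: [0, 0, 0]
R5 ← R5 − (2)·R1: [0, 0, 0]
1 nonzero row, so rank(TM) = 1.

1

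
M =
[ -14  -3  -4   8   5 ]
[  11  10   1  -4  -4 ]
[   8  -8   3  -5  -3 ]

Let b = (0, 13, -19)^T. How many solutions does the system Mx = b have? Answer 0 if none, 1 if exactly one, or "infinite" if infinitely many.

infinite

Row reduce the augmented matrix [M | b].
R2 ← R2 + (11/14)·R1: [0, 107/14, -15/7, 16/7, -1/14, 13]
R3 ← R3 + (4/7)·R1: [0, -68/7, 5/7, -3/7, -1/7, -19]
R3 ← R3 + (136/107)·R2: [0, 0, -215/107, 265/107, -25/107, -265/107]
The echelon form has 3 nonzero rows, and every pivot lies in the first 5 columns, so rank(M) = rank([M|b]) = 3.
The system is consistent.
rank = 3 < 5 unknowns, so there are infinitely many solutions.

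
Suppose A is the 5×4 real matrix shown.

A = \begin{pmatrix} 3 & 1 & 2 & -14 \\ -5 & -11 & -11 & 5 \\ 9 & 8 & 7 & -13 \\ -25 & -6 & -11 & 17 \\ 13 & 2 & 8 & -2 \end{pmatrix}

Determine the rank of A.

Row reduce to echelon form.
R2 ← R2 + (5/3)·R1: [0, -28/3, -23/3, -55/3]
R3 ← R3 − (3)·R1: [0, 5, 1, 29]
R4 ← R4 + (25/3)·R1: [0, 7/3, 17/3, -299/3]
R5 ← R5 − (13/3)·R1: [0, -7/3, -2/3, 176/3]
R3 ← R3 + (15/28)·R2: [0, 0, -87/28, 537/28]
R4 ← R4 + (1/4)·R2: [0, 0, 15/4, -417/4]
R5 ← R5 − (1/4)·R2: [0, 0, 5/4, 253/4]
R4 ← R4 + (35/29)·R3: [0, 0, 0, -2352/29]
R5 ← R5 + (35/87)·R3: [0, 0, 0, 2058/29]
R5 ← R5 + (7/8)·R4: [0, 0, 0, 0]
Echelon form has 4 nonzero rows, so rank(A) = 4.

4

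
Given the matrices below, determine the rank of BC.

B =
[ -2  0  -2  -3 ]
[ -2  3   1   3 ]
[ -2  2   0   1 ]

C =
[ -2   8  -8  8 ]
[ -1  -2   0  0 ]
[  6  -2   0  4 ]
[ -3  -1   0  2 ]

2

First compute BC:
[[  1,  -9,  16, -30],
 [ -2, -27,  16,  -6],
 [ -1, -21,  16, -14]]
Now row reduce the product.
R2 ← R2 + (2)·R1: [0, -45, 48, -66]
R3 ← R3 + R1: [0, -30, 32, -44]
R3 ← R3 − (2/3)·R2: [0, 0, 0, 0]
2 nonzero rows, so rank(BC) = 2.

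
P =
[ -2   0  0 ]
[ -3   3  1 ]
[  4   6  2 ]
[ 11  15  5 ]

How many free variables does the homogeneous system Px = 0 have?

1

Row reduce to echelon form.
R2 ← R2 − (3/2)·R1: [0, 3, 1]
R3 ← R3 + (2)·R1: [0, 6, 2]
R4 ← R4 + (11/2)·R1: [0, 15, 5]
R3 ← R3 − (2)·R2: [0, 0, 0]
R4 ← R4 − (5)·R2: [0, 0, 0]
2 nonzero rows, so rank(P) = 2.
P has 3 columns; by rank–nullity, nullity = 3 − 2 = 1.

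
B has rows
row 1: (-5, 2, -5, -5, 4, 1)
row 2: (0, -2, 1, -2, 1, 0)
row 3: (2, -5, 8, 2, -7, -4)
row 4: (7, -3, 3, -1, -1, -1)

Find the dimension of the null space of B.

Row reduce to echelon form.
R3 ← R3 + (2/5)·R1: [0, -21/5, 6, 0, -27/5, -18/5]
R4 ← R4 + (7/5)·R1: [0, -1/5, -4, -8, 23/5, 2/5]
R3 ← R3 − (21/10)·R2: [0, 0, 39/10, 21/5, -15/2, -18/5]
R4 ← R4 − (1/10)·R2: [0, 0, -41/10, -39/5, 9/2, 2/5]
R4 ← R4 + (41/39)·R3: [0, 0, 0, -44/13, -44/13, -44/13]
4 nonzero rows, so rank(B) = 4.
B has 6 columns; by rank–nullity, nullity = 6 − 4 = 2.

2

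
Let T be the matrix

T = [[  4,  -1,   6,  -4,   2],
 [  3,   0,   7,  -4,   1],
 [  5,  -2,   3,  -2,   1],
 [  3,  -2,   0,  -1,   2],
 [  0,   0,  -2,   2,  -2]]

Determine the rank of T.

Row reduce to echelon form.
R2 ← R2 − (3/4)·R1: [0, 3/4, 5/2, -1, -1/2]
R3 ← R3 − (5/4)·R1: [0, -3/4, -9/2, 3, -3/2]
R4 ← R4 − (3/4)·R1: [0, -5/4, -9/2, 2, 1/2]
R3 ← R3 + R2: [0, 0, -2, 2, -2]
R4 ← R4 + (5/3)·R2: [0, 0, -1/3, 1/3, -1/3]
R4 ← R4 − (1/6)·R3: [0, 0, 0, 0, 0]
R5 ← R5 − R3: [0, 0, 0, 0, 0]
Echelon form has 3 nonzero rows, so rank(T) = 3.

3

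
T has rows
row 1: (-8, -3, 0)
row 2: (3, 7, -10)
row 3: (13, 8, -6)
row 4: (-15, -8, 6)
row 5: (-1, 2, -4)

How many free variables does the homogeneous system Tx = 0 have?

Row reduce to echelon form.
R2 ← R2 + (3/8)·R1: [0, 47/8, -10]
R3 ← R3 + (13/8)·R1: [0, 25/8, -6]
R4 ← R4 − (15/8)·R1: [0, -19/8, 6]
R5 ← R5 − (1/8)·R1: [0, 19/8, -4]
R3 ← R3 − (25/47)·R2: [0, 0, -32/47]
R4 ← R4 + (19/47)·R2: [0, 0, 92/47]
R5 ← R5 − (19/47)·R2: [0, 0, 2/47]
R4 ← R4 + (23/8)·R3: [0, 0, 0]
R5 ← R5 + (1/16)·R3: [0, 0, 0]
3 nonzero rows, so rank(T) = 3.
T has 3 columns; by rank–nullity, nullity = 3 − 3 = 0.

0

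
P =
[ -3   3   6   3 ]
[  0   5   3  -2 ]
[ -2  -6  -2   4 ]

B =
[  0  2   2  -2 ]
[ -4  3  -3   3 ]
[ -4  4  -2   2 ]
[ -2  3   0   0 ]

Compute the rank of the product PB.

2

First compute PB:
[[-42,  36, -27,  27],
 [-28,  21, -21,  21],
 [ 24, -18,  18, -18]]
Now row reduce the product.
R2 ← R2 − (2/3)·R1: [0, -3, -3, 3]
R3 ← R3 + (4/7)·R1: [0, 18/7, 18/7, -18/7]
R3 ← R3 + (6/7)·R2: [0, 0, 0, 0]
2 nonzero rows, so rank(PB) = 2.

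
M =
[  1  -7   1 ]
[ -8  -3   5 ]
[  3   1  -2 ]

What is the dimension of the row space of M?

Row reduce to echelon form.
R2 ← R2 + (8)·R1: [0, -59, 13]
R3 ← R3 − (3)·R1: [0, 22, -5]
R3 ← R3 + (22/59)·R2: [0, 0, -9/59]
Echelon form has 3 nonzero rows, so rank(M) = 3.
The row space has dimension equal to the rank: 3.

3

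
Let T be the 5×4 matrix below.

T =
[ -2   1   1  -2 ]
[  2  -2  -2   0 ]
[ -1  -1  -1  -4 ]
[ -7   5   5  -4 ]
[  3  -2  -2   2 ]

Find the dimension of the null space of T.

2

Row reduce to echelon form.
R2 ← R2 + R1: [0, -1, -1, -2]
R3 ← R3 − (1/2)·R1: [0, -3/2, -3/2, -3]
R4 ← R4 − (7/2)·R1: [0, 3/2, 3/2, 3]
R5 ← R5 + (3/2)·R1: [0, -1/2, -1/2, -1]
R3 ← R3 − (3/2)·R2: [0, 0, 0, 0]
R4 ← R4 + (3/2)·R2: [0, 0, 0, 0]
R5 ← R5 − (1/2)·R2: [0, 0, 0, 0]
2 nonzero rows, so rank(T) = 2.
T has 4 columns; by rank–nullity, nullity = 4 − 2 = 2.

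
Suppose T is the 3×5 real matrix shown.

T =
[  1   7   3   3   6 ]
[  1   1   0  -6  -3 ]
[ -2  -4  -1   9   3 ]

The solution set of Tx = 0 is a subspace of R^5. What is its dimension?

3

Row reduce to echelon form.
R2 ← R2 − R1: [0, -6, -3, -9, -9]
R3 ← R3 + (2)·R1: [0, 10, 5, 15, 15]
R3 ← R3 + (5/3)·R2: [0, 0, 0, 0, 0]
2 nonzero rows, so rank(T) = 2.
T has 5 columns; by rank–nullity, nullity = 5 − 2 = 3.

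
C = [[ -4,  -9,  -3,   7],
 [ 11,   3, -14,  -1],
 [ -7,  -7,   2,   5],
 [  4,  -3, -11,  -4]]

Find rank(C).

Row reduce to echelon form.
R2 ← R2 + (11/4)·R1: [0, -87/4, -89/4, 73/4]
R3 ← R3 − (7/4)·R1: [0, 35/4, 29/4, -29/4]
R4 ← R4 + R1: [0, -12, -14, 3]
R3 ← R3 + (35/87)·R2: [0, 0, -148/87, 8/87]
R4 ← R4 − (16/29)·R2: [0, 0, -50/29, -205/29]
R4 ← R4 − (75/74)·R3: [0, 0, 0, -265/37]
Echelon form has 4 nonzero rows, so rank(C) = 4.

4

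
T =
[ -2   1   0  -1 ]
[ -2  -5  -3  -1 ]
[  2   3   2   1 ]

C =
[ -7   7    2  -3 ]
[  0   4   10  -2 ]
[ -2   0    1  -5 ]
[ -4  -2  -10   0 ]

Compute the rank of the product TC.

First compute TC:
[[ 18,  -8,  16,   4],
 [ 24, -32, -47,  31],
 [-22,  24,  26, -22]]
Now row reduce the product.
R2 ← R2 − (4/3)·R1: [0, -64/3, -205/3, 77/3]
R3 ← R3 + (11/9)·R1: [0, 128/9, 410/9, -154/9]
R3 ← R3 + (2/3)·R2: [0, 0, 0, 0]
2 nonzero rows, so rank(TC) = 2.

2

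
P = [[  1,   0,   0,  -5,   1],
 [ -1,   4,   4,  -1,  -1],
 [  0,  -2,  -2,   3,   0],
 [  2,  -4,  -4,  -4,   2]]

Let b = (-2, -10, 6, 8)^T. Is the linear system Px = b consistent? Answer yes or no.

yes

Row reduce the augmented matrix [P | b].
R2 ← R2 + R1: [0, 4, 4, -6, 0, -12]
R4 ← R4 − (2)·R1: [0, -4, -4, 6, 0, 12]
R3 ← R3 + (1/2)·R2: [0, 0, 0, 0, 0, 0]
R4 ← R4 + R2: [0, 0, 0, 0, 0, 0]
The echelon form has 2 nonzero rows, and every pivot lies in the first 5 columns, so rank(P) = rank([P|b]) = 2.
The system is consistent.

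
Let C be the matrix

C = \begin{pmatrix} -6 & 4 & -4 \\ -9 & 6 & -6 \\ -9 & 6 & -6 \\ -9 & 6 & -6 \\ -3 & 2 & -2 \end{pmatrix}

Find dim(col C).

1

Row reduce to echelon form.
R2 ← R2 − (3/2)·R1: [0, 0, 0]
R3 ← R3 − (3/2)·R1: [0, 0, 0]
R4 ← R4 − (3/2)·R1: [0, 0, 0]
R5 ← R5 − (1/2)·R1: [0, 0, 0]
Echelon form has 1 nonzero row, so rank(C) = 1.
The column space has dimension equal to the rank: 1.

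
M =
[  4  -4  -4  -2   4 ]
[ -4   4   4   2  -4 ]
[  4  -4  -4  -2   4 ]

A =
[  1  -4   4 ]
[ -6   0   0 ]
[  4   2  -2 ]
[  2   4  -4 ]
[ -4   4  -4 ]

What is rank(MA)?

First compute MA:
[[ -8, -16,  16],
 [  8,  16, -16],
 [ -8, -16,  16]]
Now row reduce the product.
R2 ← R2 + R1: [0, 0, 0]
R3 ← R3 − R1: [0, 0, 0]
1 nonzero row, so rank(MA) = 1.

1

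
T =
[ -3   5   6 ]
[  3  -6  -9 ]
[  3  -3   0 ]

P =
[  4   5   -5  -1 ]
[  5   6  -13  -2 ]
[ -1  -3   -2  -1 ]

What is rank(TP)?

First compute TP:
[[  7,  -3, -62, -13],
 [ -9,   6,  81,  18],
 [ -3,  -3,  24,   3]]
Now row reduce the product.
R2 ← R2 + (9/7)·R1: [0, 15/7, 9/7, 9/7]
R3 ← R3 + (3/7)·R1: [0, -30/7, -18/7, -18/7]
R3 ← R3 + (2)·R2: [0, 0, 0, 0]
2 nonzero rows, so rank(TP) = 2.

2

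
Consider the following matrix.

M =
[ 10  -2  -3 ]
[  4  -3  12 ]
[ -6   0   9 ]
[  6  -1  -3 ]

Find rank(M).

2

Row reduce to echelon form.
R2 ← R2 − (2/5)·R1: [0, -11/5, 66/5]
R3 ← R3 + (3/5)·R1: [0, -6/5, 36/5]
R4 ← R4 − (3/5)·R1: [0, 1/5, -6/5]
R3 ← R3 − (6/11)·R2: [0, 0, 0]
R4 ← R4 + (1/11)·R2: [0, 0, 0]
Echelon form has 2 nonzero rows, so rank(M) = 2.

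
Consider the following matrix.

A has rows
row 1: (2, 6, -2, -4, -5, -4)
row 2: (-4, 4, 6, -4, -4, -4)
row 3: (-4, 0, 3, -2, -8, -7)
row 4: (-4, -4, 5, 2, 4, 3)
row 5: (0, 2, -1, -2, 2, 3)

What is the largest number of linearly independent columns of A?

Row reduce to echelon form.
R2 ← R2 + (2)·R1: [0, 16, 2, -12, -14, -12]
R3 ← R3 + (2)·R1: [0, 12, -1, -10, -18, -15]
R4 ← R4 + (2)·R1: [0, 8, 1, -6, -6, -5]
R3 ← R3 − (3/4)·R2: [0, 0, -5/2, -1, -15/2, -6]
R4 ← R4 − (1/2)·R2: [0, 0, 0, 0, 1, 1]
R5 ← R5 − (1/8)·R2: [0, 0, -5/4, -1/2, 15/4, 9/2]
R5 ← R5 − (1/2)·R3: [0, 0, 0, 0, 15/2, 15/2]
R5 ← R5 − (15/2)·R4: [0, 0, 0, 0, 0, 0]
Echelon form has 4 nonzero rows, so rank(A) = 4.
The rank gives the maximum number of linearly independent columns: 4.

4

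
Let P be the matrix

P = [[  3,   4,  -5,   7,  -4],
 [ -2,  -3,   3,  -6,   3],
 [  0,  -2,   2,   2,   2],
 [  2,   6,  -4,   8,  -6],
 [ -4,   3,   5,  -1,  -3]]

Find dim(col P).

Row reduce to echelon form.
R2 ← R2 + (2/3)·R1: [0, -1/3, -1/3, -4/3, 1/3]
R4 ← R4 − (2/3)·R1: [0, 10/3, -2/3, 10/3, -10/3]
R5 ← R5 + (4/3)·R1: [0, 25/3, -5/3, 25/3, -25/3]
R3 ← R3 − (6)·R2: [0, 0, 4, 10, 0]
R4 ← R4 + (10)·R2: [0, 0, -4, -10, 0]
R5 ← R5 + (25)·R2: [0, 0, -10, -25, 0]
R4 ← R4 + R3: [0, 0, 0, 0, 0]
R5 ← R5 + (5/2)·R3: [0, 0, 0, 0, 0]
Echelon form has 3 nonzero rows, so rank(P) = 3.
The column space has dimension equal to the rank: 3.

3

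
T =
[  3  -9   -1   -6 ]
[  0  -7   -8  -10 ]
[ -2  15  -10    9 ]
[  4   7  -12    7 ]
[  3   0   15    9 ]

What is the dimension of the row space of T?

Row reduce to echelon form.
R3 ← R3 + (2/3)·R1: [0, 9, -32/3, 5]
R4 ← R4 − (4/3)·R1: [0, 19, -32/3, 15]
R5 ← R5 − R1: [0, 9, 16, 15]
R3 ← R3 + (9/7)·R2: [0, 0, -440/21, -55/7]
R4 ← R4 + (19/7)·R2: [0, 0, -680/21, -85/7]
R5 ← R5 + (9/7)·R2: [0, 0, 40/7, 15/7]
R4 ← R4 − (17/11)·R3: [0, 0, 0, 0]
R5 ← R5 + (3/11)·R3: [0, 0, 0, 0]
Echelon form has 3 nonzero rows, so rank(T) = 3.
The row space has dimension equal to the rank: 3.

3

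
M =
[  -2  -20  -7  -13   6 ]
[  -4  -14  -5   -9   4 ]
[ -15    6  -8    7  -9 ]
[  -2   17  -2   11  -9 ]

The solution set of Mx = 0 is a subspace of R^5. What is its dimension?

Row reduce to echelon form.
R2 ← R2 − (2)·R1: [0, 26, 9, 17, -8]
R3 ← R3 − (15/2)·R1: [0, 156, 89/2, 209/2, -54]
R4 ← R4 − R1: [0, 37, 5, 24, -15]
R3 ← R3 − (6)·R2: [0, 0, -19/2, 5/2, -6]
R4 ← R4 − (37/26)·R2: [0, 0, -203/26, -5/26, -47/13]
R4 ← R4 − (203/247)·R3: [0, 0, 0, -555/247, 25/19]
4 nonzero rows, so rank(M) = 4.
M has 5 columns; by rank–nullity, nullity = 5 − 4 = 1.

1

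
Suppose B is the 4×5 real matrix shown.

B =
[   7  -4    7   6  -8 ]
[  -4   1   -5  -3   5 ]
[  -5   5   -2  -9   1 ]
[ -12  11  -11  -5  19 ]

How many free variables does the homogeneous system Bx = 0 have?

2

Row reduce to echelon form.
R2 ← R2 + (4/7)·R1: [0, -9/7, -1, 3/7, 3/7]
R3 ← R3 + (5/7)·R1: [0, 15/7, 3, -33/7, -33/7]
R4 ← R4 + (12/7)·R1: [0, 29/7, 1, 37/7, 37/7]
R3 ← R3 + (5/3)·R2: [0, 0, 4/3, -4, -4]
R4 ← R4 + (29/9)·R2: [0, 0, -20/9, 20/3, 20/3]
R4 ← R4 + (5/3)·R3: [0, 0, 0, 0, 0]
3 nonzero rows, so rank(B) = 3.
B has 5 columns; by rank–nullity, nullity = 5 − 3 = 2.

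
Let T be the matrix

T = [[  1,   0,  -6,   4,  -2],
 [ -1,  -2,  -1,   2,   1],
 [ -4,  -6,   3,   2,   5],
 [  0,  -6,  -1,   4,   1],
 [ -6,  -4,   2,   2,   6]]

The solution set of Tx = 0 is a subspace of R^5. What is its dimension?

Row reduce to echelon form.
R2 ← R2 + R1: [0, -2, -7, 6, -1]
R3 ← R3 + (4)·R1: [0, -6, -21, 18, -3]
R5 ← R5 + (6)·R1: [0, -4, -34, 26, -6]
R3 ← R3 − (3)·R2: [0, 0, 0, 0, 0]
R4 ← R4 − (3)·R2: [0, 0, 20, -14, 4]
R5 ← R5 − (2)·R2: [0, 0, -20, 14, -4]
Swap R3 ↔ R4
R5 ← R5 + R3: [0, 0, 0, 0, 0]
3 nonzero rows, so rank(T) = 3.
T has 5 columns; by rank–nullity, nullity = 5 − 3 = 2.

2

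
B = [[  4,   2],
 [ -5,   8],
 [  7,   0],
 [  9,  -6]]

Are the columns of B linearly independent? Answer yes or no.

Row reduce B to echelon form.
R2 ← R2 + (5/4)·R1: [0, 21/2]
R3 ← R3 − (7/4)·R1: [0, -7/2]
R4 ← R4 − (9/4)·R1: [0, -21/2]
R3 ← R3 + (1/3)·R2: [0, 0]
R4 ← R4 + R2: [0, 0]
2 pivots among 2 columns.
Every column is a pivot column, so the columns are linearly independent.

yes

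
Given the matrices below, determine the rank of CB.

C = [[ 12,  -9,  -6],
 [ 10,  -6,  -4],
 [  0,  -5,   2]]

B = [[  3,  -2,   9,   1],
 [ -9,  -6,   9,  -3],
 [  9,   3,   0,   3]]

2

First compute CB:
[[ 63,  12,  27,  21],
 [ 48,   4,  36,  16],
 [ 63,  36, -45,  21]]
Now row reduce the product.
R2 ← R2 − (16/21)·R1: [0, -36/7, 108/7, 0]
R3 ← R3 − R1: [0, 24, -72, 0]
R3 ← R3 + (14/3)·R2: [0, 0, 0, 0]
2 nonzero rows, so rank(CB) = 2.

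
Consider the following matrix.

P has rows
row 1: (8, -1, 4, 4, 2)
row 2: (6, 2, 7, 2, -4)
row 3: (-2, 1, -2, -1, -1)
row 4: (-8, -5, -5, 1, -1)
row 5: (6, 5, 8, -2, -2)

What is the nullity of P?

1

Row reduce to echelon form.
R2 ← R2 − (3/4)·R1: [0, 11/4, 4, -1, -11/2]
R3 ← R3 + (1/4)·R1: [0, 3/4, -1, 0, -1/2]
R4 ← R4 + R1: [0, -6, -1, 5, 1]
R5 ← R5 − (3/4)·R1: [0, 23/4, 5, -5, -7/2]
R3 ← R3 − (3/11)·R2: [0, 0, -23/11, 3/11, 1]
R4 ← R4 + (24/11)·R2: [0, 0, 85/11, 31/11, -11]
R5 ← R5 − (23/11)·R2: [0, 0, -37/11, -32/11, 8]
R4 ← R4 + (85/23)·R3: [0, 0, 0, 88/23, -168/23]
R5 ← R5 − (37/23)·R3: [0, 0, 0, -77/23, 147/23]
R5 ← R5 + (7/8)·R4: [0, 0, 0, 0, 0]
4 nonzero rows, so rank(P) = 4.
P has 5 columns; by rank–nullity, nullity = 5 − 4 = 1.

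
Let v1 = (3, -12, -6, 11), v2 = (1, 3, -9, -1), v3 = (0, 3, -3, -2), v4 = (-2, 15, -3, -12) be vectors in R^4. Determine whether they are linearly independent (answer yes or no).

no

Form the matrix with these vectors as rows and row reduce.
R2 ← R2 − (1/3)·R1: [0, 7, -7, -14/3]
R4 ← R4 + (2/3)·R1: [0, 7, -7, -14/3]
R3 ← R3 − (3/7)·R2: [0, 0, 0, 0]
R4 ← R4 − R2: [0, 0, 0, 0]
2 nonzero rows, so the 4 vectors span a space of dimension 2.
Since 2 < 4, the vectors are linearly dependent.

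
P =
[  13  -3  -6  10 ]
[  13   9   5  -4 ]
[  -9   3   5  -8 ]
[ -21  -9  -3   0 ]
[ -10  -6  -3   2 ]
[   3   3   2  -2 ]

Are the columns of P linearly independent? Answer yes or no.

Row reduce P to echelon form.
R2 ← R2 − R1: [0, 12, 11, -14]
R3 ← R3 + (9/13)·R1: [0, 12/13, 11/13, -14/13]
R4 ← R4 + (21/13)·R1: [0, -180/13, -165/13, 210/13]
R5 ← R5 + (10/13)·R1: [0, -108/13, -99/13, 126/13]
R6 ← R6 − (3/13)·R1: [0, 48/13, 44/13, -56/13]
R3 ← R3 − (1/13)·R2: [0, 0, 0, 0]
R4 ← R4 + (15/13)·R2: [0, 0, 0, 0]
R5 ← R5 + (9/13)·R2: [0, 0, 0, 0]
R6 ← R6 − (4/13)·R2: [0, 0, 0, 0]
2 pivots among 4 columns.
Only 2 < 4 pivot columns, so the columns are linearly dependent.

no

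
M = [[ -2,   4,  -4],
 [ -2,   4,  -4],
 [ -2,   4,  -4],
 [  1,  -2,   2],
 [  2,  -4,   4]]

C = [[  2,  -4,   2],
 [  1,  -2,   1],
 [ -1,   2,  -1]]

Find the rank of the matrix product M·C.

1

First compute MC:
[[  4,  -8,   4],
 [  4,  -8,   4],
 [  4,  -8,   4],
 [ -2,   4,  -2],
 [ -4,   8,  -4]]
Now row reduce the product.
R2 ← R2 − R1: [0, 0, 0]
R3 ← R3 − R1: [0, 0, 0]
R4 ← R4 + (1/2)·R1: [0, 0, 0]
R5 ← R5 + R1: [0, 0, 0]
1 nonzero row, so rank(MC) = 1.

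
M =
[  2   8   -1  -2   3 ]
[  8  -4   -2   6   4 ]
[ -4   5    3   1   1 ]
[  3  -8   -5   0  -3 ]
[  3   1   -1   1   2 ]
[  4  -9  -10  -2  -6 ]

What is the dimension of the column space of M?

5

Row reduce to echelon form.
R2 ← R2 − (4)·R1: [0, -36, 2, 14, -8]
R3 ← R3 + (2)·R1: [0, 21, 1, -3, 7]
R4 ← R4 − (3/2)·R1: [0, -20, -7/2, 3, -15/2]
R5 ← R5 − (3/2)·R1: [0, -11, 1/2, 4, -5/2]
R6 ← R6 − (2)·R1: [0, -25, -8, 2, -12]
R3 ← R3 + (7/12)·R2: [0, 0, 13/6, 31/6, 7/3]
R4 ← R4 − (5/9)·R2: [0, 0, -83/18, -43/9, -55/18]
R5 ← R5 − (11/36)·R2: [0, 0, -1/9, -5/18, -1/18]
R6 ← R6 − (25/36)·R2: [0, 0, -169/18, -139/18, -58/9]
R4 ← R4 + (83/39)·R3: [0, 0, 0, 485/78, 149/78]
R5 ← R5 + (2/39)·R3: [0, 0, 0, -1/78, 5/78]
R6 ← R6 + (13/3)·R3: [0, 0, 0, 44/3, 11/3]
R5 ← R5 + (1/485)·R4: [0, 0, 0, 0, 33/485]
R6 ← R6 − (1144/485)·R4: [0, 0, 0, 0, -407/485]
R6 ← R6 + (37/3)·R5: [0, 0, 0, 0, 0]
Echelon form has 5 nonzero rows, so rank(M) = 5.
The column space has dimension equal to the rank: 5.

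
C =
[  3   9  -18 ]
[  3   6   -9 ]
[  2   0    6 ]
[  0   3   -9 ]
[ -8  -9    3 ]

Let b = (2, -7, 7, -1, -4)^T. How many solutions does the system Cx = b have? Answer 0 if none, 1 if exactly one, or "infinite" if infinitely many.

0

Row reduce the augmented matrix [C | b].
R2 ← R2 − R1: [0, -3, 9, -9]
R3 ← R3 − (2/3)·R1: [0, -6, 18, 17/3]
R5 ← R5 + (8/3)·R1: [0, 15, -45, 4/3]
R3 ← R3 − (2)·R2: [0, 0, 0, 71/3]
R4 ← R4 + R2: [0, 0, 0, -10]
R5 ← R5 + (5)·R2: [0, 0, 0, -131/3]
R4 ← R4 + (30/71)·R3: [0, 0, 0, 0]
R5 ← R5 + (131/71)·R3: [0, 0, 0, 0]
The echelon form has 3 nonzero rows; the last pivot sits in the augmented column, so rank(C) = 2 but rank([C|b]) = 3.
Since the ranks differ, the system is inconsistent.
It has no solutions.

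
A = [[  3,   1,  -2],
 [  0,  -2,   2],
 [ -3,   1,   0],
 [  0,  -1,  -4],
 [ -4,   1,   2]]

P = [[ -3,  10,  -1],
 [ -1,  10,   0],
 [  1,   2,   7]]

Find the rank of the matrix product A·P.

3

First compute AP:
[[-12,  36, -17],
 [  4, -16,  14],
 [  8, -20,   3],
 [ -3, -18, -28],
 [ 13, -26,  18]]
Now row reduce the product.
R2 ← R2 + (1/3)·R1: [0, -4, 25/3]
R3 ← R3 + (2/3)·R1: [0, 4, -25/3]
R4 ← R4 − (1/4)·R1: [0, -27, -95/4]
R5 ← R5 + (13/12)·R1: [0, 13, -5/12]
R3 ← R3 + R2: [0, 0, 0]
R4 ← R4 − (27/4)·R2: [0, 0, -80]
R5 ← R5 + (13/4)·R2: [0, 0, 80/3]
Swap R3 ↔ R4
R5 ← R5 + (1/3)·R3: [0, 0, 0]
3 nonzero rows, so rank(AP) = 3.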